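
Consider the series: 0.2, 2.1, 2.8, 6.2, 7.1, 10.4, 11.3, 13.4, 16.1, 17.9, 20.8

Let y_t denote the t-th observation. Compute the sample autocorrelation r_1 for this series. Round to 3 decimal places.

0.714

Mean ȳ = (0.2 + 2.1 + 2.8 + 6.2 + 7.1 + 10.4 + 11.3 + 13.4 + 16.1 + 17.9 + 20.8)/11 = 9.8455
Numerator Σ_{t=1}^{10}(y_t−ȳ)(y_{t+1}−ȳ) = 330.2688
Denominator Σ(y_t−ȳ)² = 462.5473
r_1 = 330.2688 / 462.5473 = 0.714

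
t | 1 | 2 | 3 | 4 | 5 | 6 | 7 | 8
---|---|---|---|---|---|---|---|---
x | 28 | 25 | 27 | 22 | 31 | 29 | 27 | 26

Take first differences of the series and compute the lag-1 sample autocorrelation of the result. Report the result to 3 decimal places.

First differences Δx: -3, 2, -5, 9, -2, -2, -1
Mean of differences = -0.2857
Numerator Σ(Δx_t−Δx̄)(Δx_{t+1}−Δx̄) = -72.5102
Denominator Σ(Δx_t−Δx̄)² = 127.4286
r_1(Δx) = -72.5102 / 127.4286 = -0.569

-0.569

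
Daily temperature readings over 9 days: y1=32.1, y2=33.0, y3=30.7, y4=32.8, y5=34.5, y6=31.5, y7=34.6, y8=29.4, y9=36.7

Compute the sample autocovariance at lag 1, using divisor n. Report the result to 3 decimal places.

-2.717

Mean ȳ = (32.1 + 33.0 + 30.7 + 32.8 + 34.5 + 31.5 + 34.6 + 29.4 + 36.7)/9 = 32.8111
Σ_{t=1}^{8}(y_t−ȳ)(y_{t+1}−ȳ) = -24.4557
γ_1 = -24.4557 / 9 = -2.717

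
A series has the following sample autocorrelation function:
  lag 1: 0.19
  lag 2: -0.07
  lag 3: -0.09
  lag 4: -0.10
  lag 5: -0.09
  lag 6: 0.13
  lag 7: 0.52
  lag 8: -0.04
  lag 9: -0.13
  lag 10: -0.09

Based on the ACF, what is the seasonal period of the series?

The largest autocorrelation is r_7 = 0.52; the remaining lags stay at or below 0.19.
The dominant spike at lag 7 indicates a seasonal period of 7.

7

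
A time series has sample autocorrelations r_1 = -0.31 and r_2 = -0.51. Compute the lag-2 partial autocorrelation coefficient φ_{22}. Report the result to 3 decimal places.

-0.671

φ_{22} = (r_2 − r_1²) / (1 − r_1²)
r_1² = (-0.31)² = 0.0961
Numerator = -0.51 − 0.0961 = -0.6061; denominator = 1 − 0.0961 = 0.9039
φ_{22} = -0.6061 / 0.9039 = -0.671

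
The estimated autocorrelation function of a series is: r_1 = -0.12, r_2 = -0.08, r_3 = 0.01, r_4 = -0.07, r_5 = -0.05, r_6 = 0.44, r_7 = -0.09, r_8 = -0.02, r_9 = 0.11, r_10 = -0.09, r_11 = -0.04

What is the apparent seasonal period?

The largest autocorrelation is r_6 = 0.44; the remaining lags stay at or below 0.11.
The dominant spike at lag 6 indicates a seasonal period of 6.

6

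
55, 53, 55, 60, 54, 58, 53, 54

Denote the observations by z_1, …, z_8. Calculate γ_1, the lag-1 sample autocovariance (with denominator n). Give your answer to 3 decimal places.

Mean z̄ = (55 + 53 + 55 + 60 + 54 + 58 + 53 + 54)/8 = 55.2500
Σ_{t=1}^{7}(z_t−z̄)(z_{t+1}−z̄) = -12.8125
γ_1 = -12.8125 / 8 = -1.602

-1.602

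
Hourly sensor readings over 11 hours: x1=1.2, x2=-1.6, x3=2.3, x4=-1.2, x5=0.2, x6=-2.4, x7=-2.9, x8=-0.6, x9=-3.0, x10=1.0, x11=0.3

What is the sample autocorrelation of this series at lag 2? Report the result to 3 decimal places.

0.342

Mean x̄ = (1.2 − 1.6 + 2.3 − 1.2 + 0.2 − 2.4 − 2.9 − 0.6 − 3.0 + 1.0 + 0.3)/11 = -0.6091
Numerator Σ_{t=1}^{9}(x_t−x̄)(x_{t+2}−x̄) = 10.7089
Denominator Σ(x_t−x̄)² = 31.3091
r_2 = 10.7089 / 31.3091 = 0.342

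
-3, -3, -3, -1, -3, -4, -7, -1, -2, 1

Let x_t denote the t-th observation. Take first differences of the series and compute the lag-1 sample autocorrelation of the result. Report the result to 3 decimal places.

-0.428

First differences Δx: 0, 0, 2, -2, -1, -3, 6, -1, 3
Mean of differences = 0.4444
Numerator Σ(Δx_t−Δx̄)(Δx_{t+1}−Δx̄) = -26.6420
Denominator Σ(Δx_t−Δx̄)² = 62.2222
r_1(Δx) = -26.6420 / 62.2222 = -0.428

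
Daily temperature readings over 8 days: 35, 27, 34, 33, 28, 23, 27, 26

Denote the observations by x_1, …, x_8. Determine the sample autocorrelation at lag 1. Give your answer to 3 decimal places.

Mean x̄ = (35 + 27 + 34 + 33 + 28 + 23 + 27 + 26)/8 = 29.1250
Deviations from mean: 5.8750, -2.1250, 4.8750, 3.8750, -1.1250, -6.1250, -2.1250, -3.1250
Σ(x_t−x̄)(x_{t+1}−x̄) = (-12.4844) + (-10.3594) + (18.8906) + (-4.3594) + (6.8906) + (13.0156) + (6.6406) = 18.2344
Denominator Σ(x_t−x̄)² = 130.8750
r_1 = 18.2344 / 130.8750 = 0.139

0.139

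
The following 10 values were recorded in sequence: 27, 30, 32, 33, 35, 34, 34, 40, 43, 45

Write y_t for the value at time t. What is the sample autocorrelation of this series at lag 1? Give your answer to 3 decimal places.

Mean ȳ = (27 + 30 + 32 + 33 + 35 + 34 + 34 + 40 + 43 + 45)/10 = 35.3000
Numerator Σ_{t=1}^{9}(y_t−ȳ)(y_{t+1}−ȳ) = 176.6100
Denominator Σ(y_t−ȳ)² = 292.1000
r_1 = 176.6100 / 292.1000 = 0.605

0.605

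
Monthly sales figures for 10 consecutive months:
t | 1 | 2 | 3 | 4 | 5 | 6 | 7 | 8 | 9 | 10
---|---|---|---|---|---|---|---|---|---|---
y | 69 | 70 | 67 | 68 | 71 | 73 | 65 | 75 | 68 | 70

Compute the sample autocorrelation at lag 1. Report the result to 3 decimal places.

-0.581

Mean ȳ = (69 + 70 + 67 + 68 + 71 + 73 + 65 + 75 + 68 + 70)/10 = 69.6000
Numerator Σ_{t=1}^{9}(y_t−ȳ)(y_{t+1}−ȳ) = -44.3600
Denominator Σ(y_t−ȳ)² = 76.4000
r_1 = -44.3600 / 76.4000 = -0.581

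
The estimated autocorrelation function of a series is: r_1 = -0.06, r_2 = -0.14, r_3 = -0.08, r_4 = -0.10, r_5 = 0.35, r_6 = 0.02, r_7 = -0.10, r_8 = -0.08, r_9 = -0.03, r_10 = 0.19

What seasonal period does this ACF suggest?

The largest autocorrelation is r_5 = 0.35, with a weaker echo at lag 10 (0.19); the remaining lags stay at or below 0.02.
The dominant spike at lag 5 indicates a seasonal period of 5.

5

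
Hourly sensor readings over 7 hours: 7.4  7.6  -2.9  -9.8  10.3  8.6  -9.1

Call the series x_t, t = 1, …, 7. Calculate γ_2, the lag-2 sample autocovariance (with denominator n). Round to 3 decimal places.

-43.664

Mean x̄ = (7.4 + 7.6 − 2.9 − 9.8 + 10.3 + 8.6 − 9.1)/7 = 1.7286
Deviations: 5.6714, 5.8714, -4.6286, -11.5286, 8.5714, 6.8714, -10.8286
Σ_{t=1}^{5}(x_t−x̄)(x_{t+2}−x̄) = -305.6473
γ_2 = -305.6473 / 7 = -43.664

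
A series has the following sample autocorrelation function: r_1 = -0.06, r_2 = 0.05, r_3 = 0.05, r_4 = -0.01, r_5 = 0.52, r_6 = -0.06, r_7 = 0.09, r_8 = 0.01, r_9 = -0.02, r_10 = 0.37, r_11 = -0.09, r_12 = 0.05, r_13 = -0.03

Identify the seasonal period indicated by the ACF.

5

The largest autocorrelation is r_5 = 0.52, with a weaker echo at lag 10 (0.37); the remaining lags stay at or below 0.09.
The dominant spike at lag 5 indicates a seasonal period of 5.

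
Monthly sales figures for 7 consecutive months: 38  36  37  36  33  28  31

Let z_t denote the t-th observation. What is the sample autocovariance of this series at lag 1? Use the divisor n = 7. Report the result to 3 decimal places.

5.997

Mean z̄ = (38 + 36 + 37 + 36 + 33 + 28 + 31)/7 = 34.1429
Deviations: 3.8571, 1.8571, 2.8571, 1.8571, -1.1429, -6.1429, -3.1429
Σ_{t=1}^{6}(z_t−z̄)(z_{t+1}−z̄) = 41.9796
γ_1 = 41.9796 / 7 = 5.997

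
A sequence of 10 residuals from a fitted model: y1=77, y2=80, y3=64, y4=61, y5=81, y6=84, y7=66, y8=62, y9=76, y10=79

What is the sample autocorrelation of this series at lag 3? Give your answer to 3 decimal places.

Mean ȳ = (77 + 80 + 64 + 61 + 81 + 84 + 66 + 62 + 76 + 79)/10 = 73.0000
Numerator Σ_{t=1}^{7}(y_t−ȳ)(y_{t+3}−ȳ) = -104.0000
Denominator Σ(y_t−ȳ)² = 690.0000
r_3 = -104.0000 / 690.0000 = -0.151

-0.151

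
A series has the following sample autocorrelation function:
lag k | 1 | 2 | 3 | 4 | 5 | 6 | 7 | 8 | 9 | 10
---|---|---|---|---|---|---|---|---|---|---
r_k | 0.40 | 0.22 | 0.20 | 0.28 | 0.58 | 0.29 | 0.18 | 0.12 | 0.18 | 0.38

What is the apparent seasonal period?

The largest autocorrelation is r_5 = 0.58; the remaining lags stay at or below 0.40. The elevated value at lag 1 (0.40), dropping to 0.22 at lag 2, reflects decaying short-term dependence rather than seasonality.
The dominant spike at lag 5 indicates a seasonal period of 5.

5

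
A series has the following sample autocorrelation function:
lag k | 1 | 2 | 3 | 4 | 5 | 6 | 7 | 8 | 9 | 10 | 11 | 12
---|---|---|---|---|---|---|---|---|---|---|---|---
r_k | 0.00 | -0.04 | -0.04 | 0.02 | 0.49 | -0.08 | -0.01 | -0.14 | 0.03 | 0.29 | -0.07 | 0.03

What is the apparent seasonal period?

The largest autocorrelation is r_5 = 0.49, with a weaker echo at lag 10 (0.29); the remaining lags stay at or below 0.03.
The dominant spike at lag 5 indicates a seasonal period of 5.

5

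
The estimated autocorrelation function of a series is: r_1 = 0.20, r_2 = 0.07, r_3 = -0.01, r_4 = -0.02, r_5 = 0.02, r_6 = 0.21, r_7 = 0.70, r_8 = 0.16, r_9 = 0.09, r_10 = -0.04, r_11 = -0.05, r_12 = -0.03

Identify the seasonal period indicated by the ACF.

The largest autocorrelation is r_7 = 0.70; the remaining lags stay at or below 0.21.
The dominant spike at lag 7 indicates a seasonal period of 7.

7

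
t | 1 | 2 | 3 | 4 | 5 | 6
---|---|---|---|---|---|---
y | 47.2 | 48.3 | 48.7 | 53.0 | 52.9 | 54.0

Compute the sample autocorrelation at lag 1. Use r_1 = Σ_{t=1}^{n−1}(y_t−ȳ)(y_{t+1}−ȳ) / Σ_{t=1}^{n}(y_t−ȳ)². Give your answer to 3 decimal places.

0.486

Mean ȳ = (47.2 + 48.3 + 48.7 + 53.0 + 52.9 + 54.0)/6 = 50.6833
Σ(y_t−ȳ)(y_{t+1}−ȳ) = (8.3019) + (4.7269) + (-4.5947) + (5.1353) + (7.3519) = 20.9214
Denominator Σ(y_t−ȳ)² = 43.0283
r_1 = 20.9214 / 43.0283 = 0.486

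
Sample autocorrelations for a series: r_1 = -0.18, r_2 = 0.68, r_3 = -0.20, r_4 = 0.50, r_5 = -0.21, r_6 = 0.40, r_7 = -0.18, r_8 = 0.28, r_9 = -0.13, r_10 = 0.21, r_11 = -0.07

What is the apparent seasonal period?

The largest autocorrelation is r_2 = 0.68, with weaker echoes at lags 4 (0.50), 6 (0.40), 8 (0.28) and 10 (0.21); the remaining lags stay at or below -0.07.
The dominant spike at lag 2 indicates a seasonal period of 2.

2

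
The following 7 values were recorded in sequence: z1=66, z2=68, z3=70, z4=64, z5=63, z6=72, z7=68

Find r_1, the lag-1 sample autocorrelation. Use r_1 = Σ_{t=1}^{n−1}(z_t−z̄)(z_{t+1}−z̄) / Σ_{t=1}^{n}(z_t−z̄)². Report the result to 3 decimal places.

Mean z̄ = (66 + 68 + 70 + 64 + 63 + 72 + 68)/7 = 67.2857
Numerator Σ_{t=1}^{6}(z_t−z̄)(z_{t+1}−z̄) = -10.6531
Denominator Σ(z_t−z̄)² = 61.4286
r_1 = -10.6531 / 61.4286 = -0.173

-0.173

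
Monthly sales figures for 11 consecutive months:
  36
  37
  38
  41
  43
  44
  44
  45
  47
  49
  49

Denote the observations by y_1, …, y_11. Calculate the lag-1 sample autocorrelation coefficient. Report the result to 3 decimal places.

0.736

Mean ȳ = (36 + 37 + 38 + 41 + 43 + 44 + 44 + 45 + 47 + 49 + 49)/11 = 43.0000
Numerator Σ_{t=1}^{10}(y_t−ȳ)(y_{t+1}−ȳ) = 153.0000
Denominator Σ(y_t−ȳ)² = 208.0000
r_1 = 153.0000 / 208.0000 = 0.736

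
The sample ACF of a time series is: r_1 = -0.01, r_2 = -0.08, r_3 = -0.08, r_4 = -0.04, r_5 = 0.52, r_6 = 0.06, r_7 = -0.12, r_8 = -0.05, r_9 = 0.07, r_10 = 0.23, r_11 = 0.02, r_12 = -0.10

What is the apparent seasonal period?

5

The largest autocorrelation is r_5 = 0.52, with a weaker echo at lag 10 (0.23); the remaining lags stay at or below 0.07.
The dominant spike at lag 5 indicates a seasonal period of 5.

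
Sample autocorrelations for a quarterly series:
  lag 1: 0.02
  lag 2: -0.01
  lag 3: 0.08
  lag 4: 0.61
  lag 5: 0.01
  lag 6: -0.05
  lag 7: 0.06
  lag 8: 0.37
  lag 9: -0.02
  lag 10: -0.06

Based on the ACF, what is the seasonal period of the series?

4

The largest autocorrelation is r_4 = 0.61, with a weaker echo at lag 8 (0.37); the remaining lags stay at or below 0.08.
The dominant spike at lag 4 indicates a seasonal period of 4.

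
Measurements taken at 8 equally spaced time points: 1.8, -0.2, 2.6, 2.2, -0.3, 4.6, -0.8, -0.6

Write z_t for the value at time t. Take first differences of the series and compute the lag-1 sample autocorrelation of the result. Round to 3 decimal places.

First differences Δz: -2.0, 2.8, -0.4, -2.5, 4.9, -5.4, 0.2
Mean of differences = -0.3429
Numerator Σ(Δz_t−Δz̄)(Δz_{t+1}−Δz̄) = -45.8333
Denominator Σ(Δz_t−Δz̄)² = 70.6371
r_1(Δz) = -45.8333 / 70.6371 = -0.649

-0.649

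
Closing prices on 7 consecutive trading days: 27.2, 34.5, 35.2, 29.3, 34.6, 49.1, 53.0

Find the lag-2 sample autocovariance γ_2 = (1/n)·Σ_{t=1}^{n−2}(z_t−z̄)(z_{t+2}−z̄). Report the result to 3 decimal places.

-12.050

Mean z̄ = (27.2 + 34.5 + 35.2 + 29.3 + 34.6 + 49.1 + 53.0)/7 = 37.5571
Deviations: -10.3571, -3.0571, -2.3571, -8.2571, -2.9571, 11.5429, 15.4429
Σ_{t=1}^{5}(z_t−z̄)(z_{t+2}−z̄) = -84.3508
γ_2 = -84.3508 / 7 = -12.050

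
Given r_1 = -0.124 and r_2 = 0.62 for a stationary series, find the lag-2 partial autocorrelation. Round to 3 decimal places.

0.614

φ_{22} = (r_2 − r_1²) / (1 − r_1²)
r_1² = (-0.124)² = 0.015376
Numerator = 0.62 − 0.0154 = 0.6046; denominator = 1 − 0.0154 = 0.9846
φ_{22} = 0.6046 / 0.9846 = 0.614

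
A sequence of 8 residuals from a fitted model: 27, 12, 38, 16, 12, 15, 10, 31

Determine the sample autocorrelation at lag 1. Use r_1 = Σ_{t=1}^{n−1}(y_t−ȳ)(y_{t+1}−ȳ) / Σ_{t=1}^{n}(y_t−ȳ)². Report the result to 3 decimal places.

-0.338

Mean ȳ = (27 + 12 + 38 + 16 + 12 + 15 + 10 + 31)/8 = 20.1250
Deviations from mean: 6.8750, -8.1250, 17.8750, -4.1250, -8.1250, -5.1250, -10.1250, 10.8750
Σ(y_t−ȳ)(y_{t+1}−ȳ) = (-55.8594) + (-145.2344) + (-73.7344) + (33.5156) + (41.6406) + (51.8906) + (-110.1094) = -257.8906
Denominator Σ(y_t−ȳ)² = 762.8750
r_1 = -257.8906 / 762.8750 = -0.338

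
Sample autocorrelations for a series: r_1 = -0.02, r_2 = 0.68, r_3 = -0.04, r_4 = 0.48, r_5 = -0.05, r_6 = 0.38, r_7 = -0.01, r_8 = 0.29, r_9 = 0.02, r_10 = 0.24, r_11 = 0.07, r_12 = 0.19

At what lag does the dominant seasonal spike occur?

2

The largest autocorrelation is r_2 = 0.68, with weaker echoes at lags 4 (0.48), 6 (0.38), 8 (0.29), 10 (0.24) and 12 (0.19); the remaining lags stay at or below 0.07.
The dominant spike at lag 2 indicates a seasonal period of 2.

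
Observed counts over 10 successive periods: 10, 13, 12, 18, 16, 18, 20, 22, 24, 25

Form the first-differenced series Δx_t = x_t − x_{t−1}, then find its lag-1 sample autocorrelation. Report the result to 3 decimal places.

First differences Δx: 3, -1, 6, -2, 2, 2, 2, 2, 1
Mean of differences = 1.6667
Numerator Σ(Δx_t−Δx̄)(Δx_{t+1}−Δx̄) = -32.1111
Denominator Σ(Δx_t−Δx̄)² = 42.0000
r_1(Δx) = -32.1111 / 42.0000 = -0.765

-0.765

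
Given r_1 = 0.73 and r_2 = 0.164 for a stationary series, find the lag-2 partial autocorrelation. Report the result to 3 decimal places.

φ_{22} = (r_2 − r_1²) / (1 − r_1²)
r_1² = (0.73)² = 0.5329
Numerator = 0.164 − 0.5329 = -0.3689; denominator = 1 − 0.5329 = 0.4671
φ_{22} = -0.3689 / 0.4671 = -0.790

-0.790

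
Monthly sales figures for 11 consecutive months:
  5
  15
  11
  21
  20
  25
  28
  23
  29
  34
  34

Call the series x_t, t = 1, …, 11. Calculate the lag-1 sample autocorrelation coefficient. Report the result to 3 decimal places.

0.543

Mean x̄ = (5 + 15 + 11 + 21 + 20 + 25 + 28 + 23 + 29 + 34 + 34)/11 = 22.2727
Numerator Σ_{t=1}^{10}(x_t−x̄)(x_{t+1}−x̄) = 459.7438
Denominator Σ(x_t−x̄)² = 846.1818
r_1 = 459.7438 / 846.1818 = 0.543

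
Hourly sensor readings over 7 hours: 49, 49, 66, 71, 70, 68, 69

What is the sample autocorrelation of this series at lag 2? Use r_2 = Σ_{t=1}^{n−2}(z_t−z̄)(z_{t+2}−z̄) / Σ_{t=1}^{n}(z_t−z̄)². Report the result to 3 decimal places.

Mean z̄ = (49 + 49 + 66 + 71 + 70 + 68 + 69)/7 = 63.1429
Σ(z_t−z̄)(z_{t+2}−z̄) = (-40.4082) + (-111.1224) + (19.5918) + (38.1633) + (40.1633) = -53.6122
Denominator Σ(z_t−z̄)² = 574.8571
r_2 = -53.6122 / 574.8571 = -0.093

-0.093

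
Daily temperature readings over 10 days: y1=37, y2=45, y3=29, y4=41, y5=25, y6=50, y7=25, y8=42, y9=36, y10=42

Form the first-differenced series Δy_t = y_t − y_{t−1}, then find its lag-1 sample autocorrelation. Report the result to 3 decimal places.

First differences Δy: 8, -16, 12, -16, 25, -25, 17, -6, 6
Mean of differences = 0.5556
Numerator Σ(Δy_t−Δȳ)(Δy_{t+1}−Δȳ) = -2095.3086
Denominator Σ(Δy_t−Δȳ)² = 2328.2222
r_1(Δy) = -2095.3086 / 2328.2222 = -0.900

-0.900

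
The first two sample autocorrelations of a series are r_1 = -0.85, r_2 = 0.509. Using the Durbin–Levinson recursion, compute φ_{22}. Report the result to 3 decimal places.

φ_{22} = (r_2 − r_1²) / (1 − r_1²)
r_1² = (-0.85)² = 0.7225
Numerator = 0.509 − 0.7225 = -0.2135; denominator = 1 − 0.7225 = 0.2775
φ_{22} = -0.2135 / 0.2775 = -0.769

-0.769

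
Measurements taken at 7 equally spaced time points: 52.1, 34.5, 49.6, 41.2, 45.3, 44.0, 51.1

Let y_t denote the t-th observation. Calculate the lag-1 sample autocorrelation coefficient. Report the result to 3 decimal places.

Mean ȳ = (52.1 + 34.5 + 49.6 + 41.2 + 45.3 + 44.0 + 51.1)/7 = 45.4000
Σ(y_t−ȳ)(y_{t+1}−ȳ) = (-73.0300) + (-45.7800) + (-17.6400) + (0.4200) + (0.1400) + (-7.9800) = -143.8700
Denominator Σ(y_t−ȳ)² = 233.4400
r_1 = -143.8700 / 233.4400 = -0.616

-0.616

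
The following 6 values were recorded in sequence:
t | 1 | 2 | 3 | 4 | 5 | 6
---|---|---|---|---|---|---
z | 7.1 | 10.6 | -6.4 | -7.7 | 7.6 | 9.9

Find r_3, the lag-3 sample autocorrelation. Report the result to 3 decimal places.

Mean z̄ = (7.1 + 10.6 − 6.4 − 7.7 + 7.6 + 9.9)/6 = 3.5167
Deviations from mean: 3.5833, 7.0833, -9.9167, -11.2167, 4.0833, 6.3833
Numerator Σ_{t=1}^{3}(z_t−z̄)(z_{t+3}−z̄) = -74.5708
Denominator Σ(z_t−z̄)² = 344.5883
r_3 = -74.5708 / 344.5883 = -0.216

-0.216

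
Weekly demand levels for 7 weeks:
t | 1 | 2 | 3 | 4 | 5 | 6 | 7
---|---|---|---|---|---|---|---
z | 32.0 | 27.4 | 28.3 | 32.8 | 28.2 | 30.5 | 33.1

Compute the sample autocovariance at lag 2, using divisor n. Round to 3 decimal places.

Mean z̄ = (32.0 + 27.4 + 28.3 + 32.8 + 28.2 + 30.5 + 33.1)/7 = 30.3286
Deviations: 1.6714, -2.9286, -2.0286, 2.4714, -2.1286, 0.1714, 2.7714
Σ_{t=1}^{5}(z_t−z̄)(z_{t+2}−z̄) = -11.7859
γ_2 = -11.7859 / 7 = -1.684

-1.684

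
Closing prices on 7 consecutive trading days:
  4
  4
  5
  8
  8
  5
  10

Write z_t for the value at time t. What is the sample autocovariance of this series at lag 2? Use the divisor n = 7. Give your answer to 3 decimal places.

0.140

Mean z̄ = (4 + 4 + 5 + 8 + 8 + 5 + 10)/7 = 6.2857
Σ_{t=1}^{5}(z_t−z̄)(z_{t+2}−z̄) = 0.9796
γ_2 = 0.9796 / 7 = 0.140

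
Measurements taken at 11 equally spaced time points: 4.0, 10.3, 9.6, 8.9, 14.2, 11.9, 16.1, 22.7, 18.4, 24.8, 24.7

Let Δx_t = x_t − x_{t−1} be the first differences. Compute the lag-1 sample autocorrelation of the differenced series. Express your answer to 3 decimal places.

-0.610

First differences Δx: 6.3, -0.7, -0.7, 5.3, -2.3, 4.2, 6.6, -4.3, 6.4, -0.1
Mean of differences = 2.0700
Numerator Σ(Δx_t−Δx̄)(Δx_{t+1}−Δx̄) = -92.5999
Denominator Σ(Δx_t−Δx̄)² = 151.8610
r_1(Δx) = -92.5999 / 151.8610 = -0.610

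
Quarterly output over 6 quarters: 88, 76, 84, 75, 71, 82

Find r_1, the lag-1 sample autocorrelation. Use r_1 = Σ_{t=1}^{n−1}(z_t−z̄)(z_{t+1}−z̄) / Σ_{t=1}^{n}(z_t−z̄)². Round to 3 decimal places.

-0.250

Mean z̄ = (88 + 76 + 84 + 75 + 71 + 82)/6 = 79.3333
Σ(z_t−z̄)(z_{t+1}−z̄) = (-28.8889) + (-15.5556) + (-20.2222) + (36.1111) + (-22.2222) = -50.7778
Denominator Σ(z_t−z̄)² = 203.3333
r_1 = -50.7778 / 203.3333 = -0.250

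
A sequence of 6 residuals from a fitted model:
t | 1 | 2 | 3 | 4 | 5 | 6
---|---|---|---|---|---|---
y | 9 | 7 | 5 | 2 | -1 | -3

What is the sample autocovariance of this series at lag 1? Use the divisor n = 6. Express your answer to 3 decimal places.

Mean ȳ = (9 + 7 + 5 + 2 − 1 − 3)/6 = 3.1667
Deviations: 5.8333, 3.8333, 1.8333, -1.1667, -4.1667, -6.1667
Σ_{t=1}^{5}(y_t−ȳ)(y_{t+1}−ȳ) = 57.8056
γ_1 = 57.8056 / 6 = 9.634

9.634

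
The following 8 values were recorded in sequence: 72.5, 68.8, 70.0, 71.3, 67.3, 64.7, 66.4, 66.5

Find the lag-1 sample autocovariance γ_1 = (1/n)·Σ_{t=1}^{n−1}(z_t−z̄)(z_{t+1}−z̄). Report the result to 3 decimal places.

2.384

Mean z̄ = (72.5 + 68.8 + 70.0 + 71.3 + 67.3 + 64.7 + 66.4 + 66.5)/8 = 68.4375
Deviations: 4.0625, 0.3625, 1.5625, 2.8625, -1.1375, -3.7375, -2.0375, -1.9375
Σ_{t=1}^{7}(z_t−z̄)(z_{t+1}−z̄) = 19.0698
γ_1 = 19.0698 / 8 = 2.384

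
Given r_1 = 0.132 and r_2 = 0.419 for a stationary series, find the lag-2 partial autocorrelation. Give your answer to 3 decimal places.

φ_{22} = (r_2 − r_1²) / (1 − r_1²)
r_1² = (0.132)² = 0.017424
Numerator = 0.419 − 0.0174 = 0.4016; denominator = 1 − 0.0174 = 0.9826
φ_{22} = 0.4016 / 0.9826 = 0.409

0.409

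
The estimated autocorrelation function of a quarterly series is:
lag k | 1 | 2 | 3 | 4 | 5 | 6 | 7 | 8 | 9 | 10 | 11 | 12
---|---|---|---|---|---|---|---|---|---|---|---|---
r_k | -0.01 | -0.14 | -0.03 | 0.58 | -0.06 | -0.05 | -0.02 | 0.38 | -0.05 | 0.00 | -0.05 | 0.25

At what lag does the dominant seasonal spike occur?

The largest autocorrelation is r_4 = 0.58, with weaker echoes at lags 8 (0.38) and 12 (0.25); the remaining lags stay at or below 0.00.
The dominant spike at lag 4 indicates a seasonal period of 4.

4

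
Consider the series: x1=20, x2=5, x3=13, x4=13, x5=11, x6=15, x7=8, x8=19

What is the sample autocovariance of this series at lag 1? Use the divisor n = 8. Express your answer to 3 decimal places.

Mean x̄ = (20 + 5 + 13 + 13 + 11 + 15 + 8 + 19)/8 = 13.0000
Deviations: 7.0000, -8.0000, 0.0000, 0.0000, -2.0000, 2.0000, -5.0000, 6.0000
Σ_{t=1}^{7}(x_t−x̄)(x_{t+1}−x̄) = -100.0000
γ_1 = -100.0000 / 8 = -12.500

-12.500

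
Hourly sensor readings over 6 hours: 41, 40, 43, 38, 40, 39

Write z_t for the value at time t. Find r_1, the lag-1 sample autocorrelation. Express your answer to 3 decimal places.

Mean z̄ = (41 + 40 + 43 + 38 + 40 + 39)/6 = 40.1667
Numerator Σ_{t=1}^{5}(z_t−z̄)(z_{t+1}−z̄) = -6.1944
Denominator Σ(z_t−z̄)² = 14.8333
r_1 = -6.1944 / 14.8333 = -0.418

-0.418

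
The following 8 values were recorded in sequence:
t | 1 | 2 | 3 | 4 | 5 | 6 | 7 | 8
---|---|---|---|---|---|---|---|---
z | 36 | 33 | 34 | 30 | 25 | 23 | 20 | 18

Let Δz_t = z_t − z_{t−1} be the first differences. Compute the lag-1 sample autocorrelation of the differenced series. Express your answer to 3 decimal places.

-0.232

First differences Δz: -3, 1, -4, -5, -2, -3, -2
Mean of differences = -2.5714
Numerator Σ(Δz_t−Δz̄)(Δz_{t+1}−Δz̄) = -5.0408
Denominator Σ(Δz_t−Δz̄)² = 21.7143
r_1(Δz) = -5.0408 / 21.7143 = -0.232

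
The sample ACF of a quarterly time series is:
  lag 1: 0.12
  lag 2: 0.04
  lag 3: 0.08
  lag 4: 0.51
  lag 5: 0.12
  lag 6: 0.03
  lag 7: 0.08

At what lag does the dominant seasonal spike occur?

4

The largest autocorrelation is r_4 = 0.51; the remaining lags stay at or below 0.12.
The dominant spike at lag 4 indicates a seasonal period of 4.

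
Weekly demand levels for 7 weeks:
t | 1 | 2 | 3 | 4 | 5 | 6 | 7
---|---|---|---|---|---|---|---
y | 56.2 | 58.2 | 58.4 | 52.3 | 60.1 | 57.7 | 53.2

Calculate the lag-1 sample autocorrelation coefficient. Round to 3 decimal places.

Mean ȳ = (56.2 + 58.2 + 58.4 + 52.3 + 60.1 + 57.7 + 53.2)/7 = 56.5857
Deviations from mean: -0.3857, 1.6143, 1.8143, -4.2857, 3.5143, 1.1143, -3.3857
Numerator Σ_{t=1}^{6}(y_t−ȳ)(y_{t+1}−ȳ) = -20.3873
Denominator Σ(y_t−ȳ)² = 49.4686
r_1 = -20.3873 / 49.4686 = -0.412

-0.412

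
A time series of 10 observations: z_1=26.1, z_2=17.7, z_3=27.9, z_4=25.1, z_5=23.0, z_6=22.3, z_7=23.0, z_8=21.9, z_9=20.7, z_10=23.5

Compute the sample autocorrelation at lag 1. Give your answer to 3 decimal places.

Mean z̄ = (26.1 + 17.7 + 27.9 + 25.1 + 23.0 + 22.3 + 23.0 + 21.9 + 20.7 + 23.5)/10 = 23.1200
Numerator Σ_{t=1}^{9}(z_t−z̄)(z_{t+1}−z̄) = -30.4564
Denominator Σ(z_t−z̄)² = 73.2160
r_1 = -30.4564 / 73.2160 = -0.416

-0.416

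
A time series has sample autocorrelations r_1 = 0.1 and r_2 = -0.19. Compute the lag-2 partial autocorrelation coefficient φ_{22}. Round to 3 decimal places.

φ_{22} = (r_2 − r_1²) / (1 − r_1²)
r_1² = (0.1)² = 0.01
Numerator = -0.19 − 0.0100 = -0.2000; denominator = 1 − 0.0100 = 0.9900
φ_{22} = -0.2000 / 0.9900 = -0.202

-0.202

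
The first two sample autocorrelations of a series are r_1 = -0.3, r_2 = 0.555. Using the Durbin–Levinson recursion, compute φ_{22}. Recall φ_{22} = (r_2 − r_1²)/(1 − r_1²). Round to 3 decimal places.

0.511

φ_{22} = (r_2 − r_1²) / (1 − r_1²)
r_1² = (-0.3)² = 0.09
Numerator = 0.555 − 0.0900 = 0.4650; denominator = 1 − 0.0900 = 0.9100
φ_{22} = 0.4650 / 0.9100 = 0.511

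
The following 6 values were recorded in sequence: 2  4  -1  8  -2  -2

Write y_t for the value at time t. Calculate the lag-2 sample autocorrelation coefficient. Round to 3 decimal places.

0.013

Mean ȳ = (2 + 4 − 1 + 8 − 2 − 2)/6 = 1.5000
Deviations from mean: 0.5000, 2.5000, -2.5000, 6.5000, -3.5000, -3.5000
Numerator Σ_{t=1}^{4}(y_t−ȳ)(y_{t+2}−ȳ) = 1.0000
Denominator Σ(y_t−ȳ)² = 79.5000
r_2 = 1.0000 / 79.5000 = 0.013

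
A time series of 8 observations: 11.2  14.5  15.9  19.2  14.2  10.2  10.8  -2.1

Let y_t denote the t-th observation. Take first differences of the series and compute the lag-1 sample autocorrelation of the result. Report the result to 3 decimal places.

-0.039

First differences Δy: 3.3, 1.4, 3.3, -5.0, -4.0, 0.6, -12.9
Mean of differences = -1.9000
Numerator Σ(Δy_t−Δȳ)(Δy_{t+1}−Δȳ) = -8.0400
Denominator Σ(Δy_t−Δȳ)² = 206.2400
r_1(Δy) = -8.0400 / 206.2400 = -0.039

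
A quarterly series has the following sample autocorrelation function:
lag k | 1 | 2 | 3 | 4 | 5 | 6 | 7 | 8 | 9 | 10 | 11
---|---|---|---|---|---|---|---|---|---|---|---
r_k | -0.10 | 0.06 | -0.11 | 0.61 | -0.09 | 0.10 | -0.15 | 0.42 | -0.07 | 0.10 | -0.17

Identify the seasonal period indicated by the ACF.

4

The largest autocorrelation is r_4 = 0.61, with a weaker echo at lag 8 (0.42); the remaining lags stay at or below 0.10.
The dominant spike at lag 4 indicates a seasonal period of 4.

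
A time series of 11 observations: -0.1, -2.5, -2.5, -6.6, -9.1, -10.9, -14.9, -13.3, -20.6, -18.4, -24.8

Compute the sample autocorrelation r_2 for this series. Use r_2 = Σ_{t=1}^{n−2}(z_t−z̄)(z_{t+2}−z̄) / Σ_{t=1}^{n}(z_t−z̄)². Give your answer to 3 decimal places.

Mean z̄ = (-0.1 − 2.5 − 2.5 − 6.6 − 9.1 − 10.9 − 14.9 − 13.3 − 20.6 − 18.4 − 24.8)/11 = -11.2455
Numerator Σ_{t=1}^{9}(z_t−z̄)(z_{t+2}−z̄) = 325.5986
Denominator Σ(z_t−z̄)² = 643.4873
r_2 = 325.5986 / 643.4873 = 0.506

0.506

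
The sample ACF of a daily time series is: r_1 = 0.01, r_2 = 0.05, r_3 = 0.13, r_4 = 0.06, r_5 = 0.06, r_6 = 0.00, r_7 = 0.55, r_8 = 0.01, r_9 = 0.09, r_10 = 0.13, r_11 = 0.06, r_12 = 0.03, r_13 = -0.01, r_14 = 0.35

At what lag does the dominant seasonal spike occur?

7

The largest autocorrelation is r_7 = 0.55, with a weaker echo at lag 14 (0.35); the remaining lags stay at or below 0.13.
The dominant spike at lag 7 indicates a seasonal period of 7.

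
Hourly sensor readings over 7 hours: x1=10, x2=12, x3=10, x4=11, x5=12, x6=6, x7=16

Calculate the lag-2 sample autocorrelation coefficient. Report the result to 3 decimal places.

Mean x̄ = (10 + 12 + 10 + 11 + 12 + 6 + 16)/7 = 11.0000
Deviations from mean: -1.0000, 1.0000, -1.0000, 0.0000, 1.0000, -5.0000, 5.0000
Σ(x_t−x̄)(x_{t+2}−x̄) = (1.0000) + (0.0000) + (-1.0000) + (0.0000) + (5.0000) = 5.0000
Denominator Σ(x_t−x̄)² = 54.0000
r_2 = 5.0000 / 54.0000 = 0.093

0.093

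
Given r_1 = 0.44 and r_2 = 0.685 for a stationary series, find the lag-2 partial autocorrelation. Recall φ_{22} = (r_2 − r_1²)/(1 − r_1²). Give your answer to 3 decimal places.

φ_{22} = (r_2 − r_1²) / (1 − r_1²)
r_1² = (0.44)² = 0.1936
Numerator = 0.685 − 0.1936 = 0.4914; denominator = 1 − 0.1936 = 0.8064
φ_{22} = 0.4914 / 0.8064 = 0.609

0.609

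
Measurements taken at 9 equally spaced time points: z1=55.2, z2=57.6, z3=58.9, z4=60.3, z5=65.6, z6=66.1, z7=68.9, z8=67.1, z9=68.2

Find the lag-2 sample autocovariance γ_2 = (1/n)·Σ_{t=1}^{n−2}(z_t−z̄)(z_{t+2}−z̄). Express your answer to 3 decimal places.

Mean z̄ = (55.2 + 57.6 + 58.9 + 60.3 + 65.6 + 66.1 + 68.9 + 67.1 + 68.2)/9 = 63.1000
Σ_{t=1}^{7}(z_t−z̄)(z_{t+2}−z̄) = 85.7600
γ_2 = 85.7600 / 9 = 9.529

9.529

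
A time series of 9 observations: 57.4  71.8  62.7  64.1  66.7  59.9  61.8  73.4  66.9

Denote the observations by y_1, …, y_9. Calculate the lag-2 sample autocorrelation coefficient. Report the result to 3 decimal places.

Mean ȳ = (57.4 + 71.8 + 62.7 + 64.1 + 66.7 + 59.9 + 61.8 + 73.4 + 66.9)/9 = 64.9667
Numerator Σ_{t=1}^{7}(y_t−ȳ)(y_{t+2}−ȳ) = -42.6489
Denominator Σ(y_t−ȳ)² = 223.4000
r_2 = -42.6489 / 223.4000 = -0.191

-0.191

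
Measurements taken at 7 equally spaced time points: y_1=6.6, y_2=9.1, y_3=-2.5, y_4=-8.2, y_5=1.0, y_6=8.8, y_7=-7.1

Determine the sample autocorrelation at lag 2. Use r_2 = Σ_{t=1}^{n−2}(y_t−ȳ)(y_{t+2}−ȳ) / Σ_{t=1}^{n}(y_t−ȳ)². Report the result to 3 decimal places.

-0.514

Mean ȳ = (6.6 + 9.1 − 2.5 − 8.2 + 1.0 + 8.8 − 7.1)/7 = 1.1000
Deviations from mean: 5.5000, 8.0000, -3.6000, -9.3000, -0.1000, 7.7000, -8.2000
Numerator Σ_{t=1}^{5}(y_t−ȳ)(y_{t+2}−ȳ) = -164.6300
Denominator Σ(y_t−ȳ)² = 320.2400
r_2 = -164.6300 / 320.2400 = -0.514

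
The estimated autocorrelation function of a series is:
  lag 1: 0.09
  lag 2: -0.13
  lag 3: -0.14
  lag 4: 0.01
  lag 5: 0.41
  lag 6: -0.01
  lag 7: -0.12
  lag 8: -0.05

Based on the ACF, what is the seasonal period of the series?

5

The largest autocorrelation is r_5 = 0.41; the remaining lags stay at or below 0.09.
The dominant spike at lag 5 indicates a seasonal period of 5.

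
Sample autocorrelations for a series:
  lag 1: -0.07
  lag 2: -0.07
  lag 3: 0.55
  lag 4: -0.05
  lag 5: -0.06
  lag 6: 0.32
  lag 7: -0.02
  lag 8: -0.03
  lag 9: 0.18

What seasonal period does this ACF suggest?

3

The largest autocorrelation is r_3 = 0.55, with weaker echoes at lags 6 (0.32) and 9 (0.18); the remaining lags stay at or below -0.02.
The dominant spike at lag 3 indicates a seasonal period of 3.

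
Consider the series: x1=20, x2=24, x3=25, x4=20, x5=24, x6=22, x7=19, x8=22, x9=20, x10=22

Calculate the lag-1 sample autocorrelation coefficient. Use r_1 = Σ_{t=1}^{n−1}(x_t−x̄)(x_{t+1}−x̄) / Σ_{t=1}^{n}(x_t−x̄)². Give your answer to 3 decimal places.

-0.214

Mean x̄ = (20 + 24 + 25 + 20 + 24 + 22 + 19 + 22 + 20 + 22)/10 = 21.8000
Numerator Σ_{t=1}^{9}(x_t−x̄)(x_{t+1}−x̄) = -8.0400
Denominator Σ(x_t−x̄)² = 37.6000
r_1 = -8.0400 / 37.6000 = -0.214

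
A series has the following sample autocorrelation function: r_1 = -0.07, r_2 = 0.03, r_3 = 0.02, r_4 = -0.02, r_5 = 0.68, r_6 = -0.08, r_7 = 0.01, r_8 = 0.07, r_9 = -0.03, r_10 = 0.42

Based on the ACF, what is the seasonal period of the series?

The largest autocorrelation is r_5 = 0.68, with a weaker echo at lag 10 (0.42); the remaining lags stay at or below 0.07.
The dominant spike at lag 5 indicates a seasonal period of 5.

5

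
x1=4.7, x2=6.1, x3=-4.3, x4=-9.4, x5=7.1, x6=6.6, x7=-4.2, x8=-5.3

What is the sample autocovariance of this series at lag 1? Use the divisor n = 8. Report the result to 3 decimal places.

2.148

Mean x̄ = (4.7 + 6.1 − 4.3 − 9.4 + 7.1 + 6.6 − 4.2 − 5.3)/8 = 0.1625
Σ_{t=1}^{7}(x_t−x̄)(x_{t+1}−x̄) = 17.1848
γ_1 = 17.1848 / 8 = 2.148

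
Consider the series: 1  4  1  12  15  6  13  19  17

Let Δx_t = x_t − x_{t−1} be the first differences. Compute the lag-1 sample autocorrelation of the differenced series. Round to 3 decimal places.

First differences Δx: 3, -3, 11, 3, -9, 7, 6, -2
Mean of differences = 2.0000
Numerator Σ(Δx_t−Δx̄)(Δx_{t+1}−Δx̄) = -103.0000
Denominator Σ(Δx_t−Δx̄)² = 286.0000
r_1(Δx) = -103.0000 / 286.0000 = -0.360

-0.360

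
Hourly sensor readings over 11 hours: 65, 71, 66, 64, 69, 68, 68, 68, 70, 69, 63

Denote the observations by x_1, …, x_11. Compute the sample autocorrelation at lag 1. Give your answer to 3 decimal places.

-0.213

Mean x̄ = (65 + 71 + 66 + 64 + 69 + 68 + 68 + 68 + 70 + 69 + 63)/11 = 67.3636
Numerator Σ_{t=1}^{10}(x_t−x̄)(x_{t+1}−x̄) = -13.7686
Denominator Σ(x_t−x̄)² = 64.5455
r_1 = -13.7686 / 64.5455 = -0.213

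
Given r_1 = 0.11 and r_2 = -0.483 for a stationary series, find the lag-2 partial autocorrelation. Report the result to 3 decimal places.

-0.501

φ_{22} = (r_2 − r_1²) / (1 − r_1²)
r_1² = (0.11)² = 0.0121
Numerator = -0.483 − 0.0121 = -0.4951; denominator = 1 − 0.0121 = 0.9879
φ_{22} = -0.4951 / 0.9879 = -0.501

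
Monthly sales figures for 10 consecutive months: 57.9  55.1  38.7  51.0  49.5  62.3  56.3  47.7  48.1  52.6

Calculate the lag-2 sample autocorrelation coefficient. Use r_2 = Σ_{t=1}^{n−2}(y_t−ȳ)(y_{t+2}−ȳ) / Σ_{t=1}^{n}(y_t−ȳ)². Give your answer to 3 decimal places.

-0.345

Mean ȳ = (57.9 + 55.1 + 38.7 + 51.0 + 49.5 + 62.3 + 56.3 + 47.7 + 48.1 + 52.6)/10 = 51.9200
Numerator Σ_{t=1}^{8}(y_t−ȳ)(y_{t+2}−ȳ) = -133.5428
Denominator Σ(y_t−ȳ)² = 387.1360
r_2 = -133.5428 / 387.1360 = -0.345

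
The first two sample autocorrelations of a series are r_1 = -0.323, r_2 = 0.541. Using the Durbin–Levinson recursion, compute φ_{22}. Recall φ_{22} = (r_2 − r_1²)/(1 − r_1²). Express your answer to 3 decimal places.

φ_{22} = (r_2 − r_1²) / (1 − r_1²)
r_1² = (-0.323)² = 0.104329
Numerator = 0.541 − 0.1043 = 0.4367; denominator = 1 − 0.1043 = 0.8957
φ_{22} = 0.4367 / 0.8957 = 0.488

0.488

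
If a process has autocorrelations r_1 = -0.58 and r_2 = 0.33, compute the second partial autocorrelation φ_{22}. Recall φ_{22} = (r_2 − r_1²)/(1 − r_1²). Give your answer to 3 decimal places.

-0.010

φ_{22} = (r_2 − r_1²) / (1 − r_1²)
r_1² = (-0.58)² = 0.3364
Numerator = 0.33 − 0.3364 = -0.0064; denominator = 1 − 0.3364 = 0.6636
φ_{22} = -0.0064 / 0.6636 = -0.010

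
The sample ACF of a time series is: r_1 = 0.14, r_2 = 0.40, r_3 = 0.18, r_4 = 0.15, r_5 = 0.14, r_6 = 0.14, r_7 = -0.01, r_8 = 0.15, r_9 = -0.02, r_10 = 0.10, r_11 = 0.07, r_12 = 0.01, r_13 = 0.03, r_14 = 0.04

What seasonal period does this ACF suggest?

The largest autocorrelation is r_2 = 0.40; the remaining lags stay at or below 0.18.
The dominant spike at lag 2 indicates a seasonal period of 2.

2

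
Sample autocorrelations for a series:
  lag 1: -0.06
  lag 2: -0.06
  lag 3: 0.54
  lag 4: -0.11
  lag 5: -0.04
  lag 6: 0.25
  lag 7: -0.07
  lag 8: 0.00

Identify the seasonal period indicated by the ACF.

The largest autocorrelation is r_3 = 0.54, with a weaker echo at lag 6 (0.25); the remaining lags stay at or below 0.00.
The dominant spike at lag 3 indicates a seasonal period of 3.

3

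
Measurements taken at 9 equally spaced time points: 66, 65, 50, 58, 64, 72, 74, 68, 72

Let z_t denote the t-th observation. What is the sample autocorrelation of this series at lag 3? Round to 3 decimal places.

-0.279

Mean z̄ = (66 + 65 + 50 + 58 + 64 + 72 + 74 + 68 + 72)/9 = 65.4444
Σ(z_t−z̄)(z_{t+3}−z̄) = (-4.1358) + (0.6420) + (-101.2469) + (-63.6914) + (-3.6914) + (42.9753) = -129.1481
Denominator Σ(z_t−z̄)² = 462.2222
r_3 = -129.1481 / 462.2222 = -0.279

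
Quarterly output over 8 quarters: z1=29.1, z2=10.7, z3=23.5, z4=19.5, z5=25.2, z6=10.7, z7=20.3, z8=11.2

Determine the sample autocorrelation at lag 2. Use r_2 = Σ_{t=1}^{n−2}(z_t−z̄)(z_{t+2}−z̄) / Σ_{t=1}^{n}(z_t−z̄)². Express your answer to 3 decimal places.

Mean z̄ = (29.1 + 10.7 + 23.5 + 19.5 + 25.2 + 10.7 + 20.3 + 11.2)/8 = 18.7750
Deviations from mean: 10.3250, -8.0750, 4.7250, 0.7250, 6.4250, -8.0750, 1.5250, -7.5750
Σ(z_t−z̄)(z_{t+2}−z̄) = (48.7856) + (-5.8544) + (30.3581) + (-5.8544) + (9.7981) + (61.1681) = 138.4013
Denominator Σ(z_t−z̄)² = 360.8550
r_2 = 138.4013 / 360.8550 = 0.384

0.384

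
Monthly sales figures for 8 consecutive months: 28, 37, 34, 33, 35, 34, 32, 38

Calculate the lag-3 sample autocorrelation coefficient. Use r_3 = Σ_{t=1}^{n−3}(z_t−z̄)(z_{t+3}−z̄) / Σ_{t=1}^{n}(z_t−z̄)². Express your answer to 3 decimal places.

Mean z̄ = (28 + 37 + 34 + 33 + 35 + 34 + 32 + 38)/8 = 33.8750
Deviations from mean: -5.8750, 3.1250, 0.1250, -0.8750, 1.1250, 0.1250, -1.8750, 4.1250
Σ(z_t−z̄)(z_{t+3}−z̄) = (5.1406) + (3.5156) + (0.0156) + (1.6406) + (4.6406) = 14.9531
Denominator Σ(z_t−z̄)² = 66.8750
r_3 = 14.9531 / 66.8750 = 0.224

0.224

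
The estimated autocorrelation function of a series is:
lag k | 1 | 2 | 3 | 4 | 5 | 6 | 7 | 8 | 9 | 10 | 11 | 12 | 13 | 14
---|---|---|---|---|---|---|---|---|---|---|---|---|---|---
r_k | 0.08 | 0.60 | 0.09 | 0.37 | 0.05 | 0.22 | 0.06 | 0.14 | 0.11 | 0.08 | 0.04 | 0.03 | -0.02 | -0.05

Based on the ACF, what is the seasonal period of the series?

2

The largest autocorrelation is r_2 = 0.60, with weaker echoes at lags 4 (0.37) and 6 (0.22); the remaining lags stay at or below 0.14.
The dominant spike at lag 2 indicates a seasonal period of 2.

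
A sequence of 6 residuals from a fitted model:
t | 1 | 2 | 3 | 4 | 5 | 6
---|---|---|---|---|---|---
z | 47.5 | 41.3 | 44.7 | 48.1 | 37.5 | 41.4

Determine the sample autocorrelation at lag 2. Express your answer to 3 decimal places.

Mean z̄ = (47.5 + 41.3 + 44.7 + 48.1 + 37.5 + 41.4)/6 = 43.4167
Deviations from mean: 4.0833, -2.1167, 1.2833, 4.6833, -5.9167, -2.0167
Σ(z_t−z̄)(z_{t+2}−z̄) = (5.2403) + (-9.9131) + (-7.5931) + (-9.4447) = -21.7106
Denominator Σ(z_t−z̄)² = 83.8083
r_2 = -21.7106 / 83.8083 = -0.259

-0.259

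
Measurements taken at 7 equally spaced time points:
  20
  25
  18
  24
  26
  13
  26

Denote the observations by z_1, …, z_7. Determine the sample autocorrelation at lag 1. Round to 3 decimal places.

-0.627

Mean z̄ = (20 + 25 + 18 + 24 + 26 + 13 + 26)/7 = 21.7143
Deviations from mean: -1.7143, 3.2857, -3.7143, 2.2857, 4.2857, -8.7143, 4.2857
Σ(z_t−z̄)(z_{t+1}−z̄) = (-5.6327) + (-12.2041) + (-8.4898) + (9.7959) + (-37.3469) + (-37.3469) = -91.2245
Denominator Σ(z_t−z̄)² = 145.4286
r_1 = -91.2245 / 145.4286 = -0.627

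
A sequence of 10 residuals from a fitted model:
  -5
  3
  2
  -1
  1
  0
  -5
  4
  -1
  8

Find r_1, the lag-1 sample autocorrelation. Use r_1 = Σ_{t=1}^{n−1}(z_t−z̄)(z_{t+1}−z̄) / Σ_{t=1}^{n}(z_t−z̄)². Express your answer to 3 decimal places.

Mean z̄ = (-5 + 3 + 2 − 1 + 1 + 0 − 5 + 4 − 1 + 8)/10 = 0.6000
Numerator Σ_{t=1}^{9}(z_t−z̄)(z_{t+1}−z̄) = -46.1600
Denominator Σ(z_t−z̄)² = 142.4000
r_1 = -46.1600 / 142.4000 = -0.324

-0.324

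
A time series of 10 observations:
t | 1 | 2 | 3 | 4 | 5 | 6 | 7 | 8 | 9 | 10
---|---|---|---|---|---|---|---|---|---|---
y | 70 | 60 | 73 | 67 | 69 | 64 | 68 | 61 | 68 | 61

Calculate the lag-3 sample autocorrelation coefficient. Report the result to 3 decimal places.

Mean ȳ = (70 + 60 + 73 + 67 + 69 + 64 + 68 + 61 + 68 + 61)/10 = 66.1000
Numerator Σ_{t=1}^{7}(y_t−ȳ)(y_{t+3}−ȳ) = -55.4300
Denominator Σ(y_t−ȳ)² = 172.9000
r_3 = -55.4300 / 172.9000 = -0.321

-0.321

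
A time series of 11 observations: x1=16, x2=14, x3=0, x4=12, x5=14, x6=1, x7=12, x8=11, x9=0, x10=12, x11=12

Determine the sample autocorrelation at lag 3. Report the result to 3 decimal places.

0.610

Mean x̄ = (16 + 14 + 0 + 12 + 14 + 1 + 12 + 11 + 0 + 12 + 12)/11 = 9.4545
Numerator Σ_{t=1}^{8}(x_t−x̄)(x_{t+3}−x̄) = 221.1074
Denominator Σ(x_t−x̄)² = 362.7273
r_3 = 221.1074 / 362.7273 = 0.610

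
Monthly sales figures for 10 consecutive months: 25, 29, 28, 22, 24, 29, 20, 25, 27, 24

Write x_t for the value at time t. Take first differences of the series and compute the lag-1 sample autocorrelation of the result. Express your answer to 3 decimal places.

-0.429

First differences Δx: 4, -1, -6, 2, 5, -9, 5, 2, -3
Mean of differences = -0.1111
Numerator Σ(Δx_t−Δx̄)(Δx_{t+1}−Δx̄) = -86.2346
Denominator Σ(Δx_t−Δx̄)² = 200.8889
r_1(Δx) = -86.2346 / 200.8889 = -0.429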